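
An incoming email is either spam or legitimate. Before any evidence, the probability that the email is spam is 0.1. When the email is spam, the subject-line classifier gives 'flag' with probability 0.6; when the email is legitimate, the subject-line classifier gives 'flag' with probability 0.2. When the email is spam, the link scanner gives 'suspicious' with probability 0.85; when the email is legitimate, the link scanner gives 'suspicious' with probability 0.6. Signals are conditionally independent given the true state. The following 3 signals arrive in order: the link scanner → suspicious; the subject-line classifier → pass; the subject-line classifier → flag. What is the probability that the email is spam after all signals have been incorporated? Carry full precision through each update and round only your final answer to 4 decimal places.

0.1910

After the link scanner='suspicious': P(spam) = 0.85·0.1000 / (0.85·0.1000 + 0.6·0.9000) ≈ 0.1360
After the subject-line classifier='pass': P(spam) = 0.4·0.1360 / (0.4·0.1360 + 0.8·0.8640) ≈ 0.0730
After the subject-line classifier='flag': P(spam) = 0.6·0.0730 / (0.6·0.0730 + 0.2·0.9270) ≈ 0.1910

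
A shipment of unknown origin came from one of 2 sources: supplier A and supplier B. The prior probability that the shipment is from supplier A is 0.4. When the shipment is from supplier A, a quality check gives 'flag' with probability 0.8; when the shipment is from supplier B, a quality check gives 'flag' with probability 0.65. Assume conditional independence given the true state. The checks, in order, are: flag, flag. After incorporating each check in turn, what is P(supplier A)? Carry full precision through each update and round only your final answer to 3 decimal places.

0.502

Apply Bayes' rule sequentially, carrying P(supplier A) forward.
After 'flag': P(supplier A) = 0.8·0.4000 / (0.8·0.4000 + 0.65·0.6000) ≈ 0.4507
After 'flag': P(supplier A) = 0.8·0.4507 / (0.8·0.4507 + 0.65·0.5493) ≈ 0.5025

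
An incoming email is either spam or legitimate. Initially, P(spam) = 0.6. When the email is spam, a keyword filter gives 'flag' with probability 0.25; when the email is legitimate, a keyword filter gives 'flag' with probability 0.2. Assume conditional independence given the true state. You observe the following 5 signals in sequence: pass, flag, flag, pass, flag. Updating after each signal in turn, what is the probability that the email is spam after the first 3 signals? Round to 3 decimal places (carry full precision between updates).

After 'pass': P(spam) = 0.75·0.6000 / (0.75·0.6000 + 0.8·0.4000) ≈ 0.5844
After 'flag': P(spam) = 0.25·0.5844 / (0.25·0.5844 + 0.2·0.4156) ≈ 0.6374
After 'flag': P(spam) = 0.25·0.6374 / (0.25·0.6374 + 0.2·0.3626) ≈ 0.6872

0.687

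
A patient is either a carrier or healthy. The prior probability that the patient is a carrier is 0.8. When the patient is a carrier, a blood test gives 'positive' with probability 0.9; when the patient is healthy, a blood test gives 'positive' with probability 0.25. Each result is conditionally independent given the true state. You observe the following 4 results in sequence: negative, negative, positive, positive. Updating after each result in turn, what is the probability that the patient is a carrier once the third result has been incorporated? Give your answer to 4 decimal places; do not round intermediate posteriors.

0.2038

After 'negative': P(carrier) = 0.1·0.8000 / (0.1·0.8000 + 0.75·0.2000) ≈ 0.3478
After 'negative': P(carrier) = 0.1·0.3478 / (0.1·0.3478 + 0.75·0.6522) ≈ 0.0664
After 'positive': P(carrier) = 0.9·0.0664 / (0.9·0.0664 + 0.25·0.9336) ≈ 0.2038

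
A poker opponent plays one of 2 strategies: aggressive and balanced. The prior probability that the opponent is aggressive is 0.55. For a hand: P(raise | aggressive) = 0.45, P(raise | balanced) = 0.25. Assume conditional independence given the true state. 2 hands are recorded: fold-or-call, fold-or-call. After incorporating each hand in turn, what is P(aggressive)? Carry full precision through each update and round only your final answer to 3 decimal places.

After 'fold-or-call': P(aggressive) = 0.55·0.5500 / (0.55·0.5500 + 0.75·0.4500) ≈ 0.4727
After 'fold-or-call': P(aggressive) = 0.55·0.4727 / (0.55·0.4727 + 0.75·0.5273) ≈ 0.3966

0.397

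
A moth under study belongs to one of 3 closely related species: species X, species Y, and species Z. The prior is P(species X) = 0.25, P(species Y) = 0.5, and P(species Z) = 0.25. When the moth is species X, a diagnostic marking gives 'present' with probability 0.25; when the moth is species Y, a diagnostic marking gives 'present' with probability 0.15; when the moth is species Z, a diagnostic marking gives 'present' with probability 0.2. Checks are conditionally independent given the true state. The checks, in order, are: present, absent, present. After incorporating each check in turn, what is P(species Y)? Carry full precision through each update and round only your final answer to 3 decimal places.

After 'present': normaliser = 0.25·0.2500 + 0.15·0.5000 + 0.2·0.2500; P(species X) ≈ 0.3333, P(species Y) ≈ 0.4000, P(species Z) ≈ 0.2667
After 'absent': normaliser = 0.75·0.3333 + 0.85·0.4000 + 0.8·0.2667; P(species X) ≈ 0.3112, P(species Y) ≈ 0.4232, P(species Z) ≈ 0.2656
After 'present': normaliser = 0.25·0.3112 + 0.15·0.4232 + 0.2·0.2656; P(species X) ≈ 0.4002, P(species Y) ≈ 0.3266, P(species Z) ≈ 0.2732

0.327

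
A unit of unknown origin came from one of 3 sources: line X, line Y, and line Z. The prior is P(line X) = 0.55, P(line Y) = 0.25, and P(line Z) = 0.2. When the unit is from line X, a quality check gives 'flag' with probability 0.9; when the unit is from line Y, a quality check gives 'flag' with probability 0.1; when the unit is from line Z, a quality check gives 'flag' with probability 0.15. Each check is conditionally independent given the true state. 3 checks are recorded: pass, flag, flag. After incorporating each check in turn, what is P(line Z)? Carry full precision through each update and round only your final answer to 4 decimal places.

0.0756

After 'pass': normaliser = 0.1·0.5500 + 0.9·0.2500 + 0.85·0.2000; P(line X) ≈ 0.1222, P(line Y) ≈ 0.5000, P(line Z) ≈ 0.3778
After 'flag': normaliser = 0.9·0.1222 + 0.1·0.5000 + 0.15·0.3778; P(line X) ≈ 0.5077, P(line Y) ≈ 0.2308, P(line Z) ≈ 0.2615
After 'flag': normaliser = 0.9·0.5077 + 0.1·0.2308 + 0.15·0.2615; P(line X) ≈ 0.8800, P(line Y) ≈ 0.0444, P(line Z) ≈ 0.0756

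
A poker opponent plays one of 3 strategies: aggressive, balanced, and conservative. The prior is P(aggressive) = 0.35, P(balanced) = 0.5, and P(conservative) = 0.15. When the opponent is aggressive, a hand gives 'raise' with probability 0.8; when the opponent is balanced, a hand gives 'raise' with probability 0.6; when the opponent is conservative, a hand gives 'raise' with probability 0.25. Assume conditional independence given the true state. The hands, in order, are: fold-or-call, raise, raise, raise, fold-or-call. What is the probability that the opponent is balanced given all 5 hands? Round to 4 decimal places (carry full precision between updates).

0.6706

Each posterior becomes the prior for the next update.
After 'fold-or-call': normaliser = 0.2·0.3500 + 0.4·0.5000 + 0.75·0.1500; P(aggressive) ≈ 0.1830, P(balanced) ≈ 0.5229, P(conservative) ≈ 0.2941
After 'raise': normaliser = 0.8·0.1830 + 0.6·0.5229 + 0.25·0.2941; P(aggressive) ≈ 0.2743, P(balanced) ≈ 0.5879, P(conservative) ≈ 0.1378
After 'raise': normaliser = 0.8·0.2743 + 0.6·0.5879 + 0.25·0.1378; P(aggressive) ≈ 0.3618, P(balanced) ≈ 0.5814, P(conservative) ≈ 0.0568
After 'raise': normaliser = 0.8·0.3618 + 0.6·0.5814 + 0.25·0.0568; P(aggressive) ≈ 0.4436, P(balanced) ≈ 0.5347, P(conservative) ≈ 0.0218
After 'fold-or-call': normaliser = 0.2·0.4436 + 0.4·0.5347 + 0.75·0.0218; P(aggressive) ≈ 0.2782, P(balanced) ≈ 0.6706, P(conservative) ≈ 0.0512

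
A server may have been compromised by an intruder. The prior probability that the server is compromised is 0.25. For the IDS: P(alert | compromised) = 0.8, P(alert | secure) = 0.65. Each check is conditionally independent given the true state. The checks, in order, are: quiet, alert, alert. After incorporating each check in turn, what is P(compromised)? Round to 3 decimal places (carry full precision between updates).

0.224

Apply Bayes' rule sequentially, carrying P(compromised) forward.
After 'quiet': P(compromised) = 0.2·0.2500 / (0.2·0.2500 + 0.35·0.7500) ≈ 0.1600
After 'alert': P(compromised) = 0.8·0.1600 / (0.8·0.1600 + 0.65·0.8400) ≈ 0.1899
After 'alert': P(compromised) = 0.8·0.1899 / (0.8·0.1899 + 0.65·0.8101) ≈ 0.2239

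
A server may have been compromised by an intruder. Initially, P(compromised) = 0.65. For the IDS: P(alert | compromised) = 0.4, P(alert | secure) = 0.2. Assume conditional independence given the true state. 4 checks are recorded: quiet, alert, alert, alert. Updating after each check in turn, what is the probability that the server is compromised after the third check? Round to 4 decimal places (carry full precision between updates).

0.8478

After 'quiet': P(compromised) = 0.6·0.6500 / (0.6·0.6500 + 0.8·0.3500) ≈ 0.5821
After 'alert': P(compromised) = 0.4·0.5821 / (0.4·0.5821 + 0.2·0.4179) ≈ 0.7358
After 'alert': P(compromised) = 0.4·0.7358 / (0.4·0.7358 + 0.2·0.2642) ≈ 0.8478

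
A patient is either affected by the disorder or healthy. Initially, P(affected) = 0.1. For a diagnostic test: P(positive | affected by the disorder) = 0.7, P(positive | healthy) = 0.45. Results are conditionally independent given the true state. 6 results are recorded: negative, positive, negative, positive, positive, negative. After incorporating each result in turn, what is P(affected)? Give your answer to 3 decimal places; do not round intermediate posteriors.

After 'negative': P(affected) = 0.3·0.1000 / (0.3·0.1000 + 0.55·0.9000) ≈ 0.0571
After 'positive': P(affected) = 0.7·0.0571 / (0.7·0.0571 + 0.45·0.9429) ≈ 0.0862
After 'negative': P(affected) = 0.3·0.0862 / (0.3·0.0862 + 0.55·0.9138) ≈ 0.0489
After 'positive': P(affected) = 0.7·0.0489 / (0.7·0.0489 + 0.45·0.9511) ≈ 0.0741
After 'positive': P(affected) = 0.7·0.0741 / (0.7·0.0741 + 0.45·0.9259) ≈ 0.1107
After 'negative': P(affected) = 0.3·0.1107 / (0.3·0.1107 + 0.55·0.8893) ≈ 0.0636

0.064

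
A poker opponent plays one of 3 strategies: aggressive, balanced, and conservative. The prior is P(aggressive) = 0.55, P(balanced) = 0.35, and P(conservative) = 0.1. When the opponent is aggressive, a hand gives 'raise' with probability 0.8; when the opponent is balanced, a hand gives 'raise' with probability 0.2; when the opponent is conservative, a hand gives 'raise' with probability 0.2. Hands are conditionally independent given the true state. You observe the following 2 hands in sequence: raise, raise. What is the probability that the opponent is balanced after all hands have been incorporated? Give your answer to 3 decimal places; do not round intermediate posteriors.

After 'raise': normaliser = 0.8·0.5500 + 0.2·0.3500 + 0.2·0.1000; P(aggressive) ≈ 0.8302, P(balanced) ≈ 0.1321, P(conservative) ≈ 0.0377
After 'raise': normaliser = 0.8·0.8302 + 0.2·0.1321 + 0.2·0.0377; P(aggressive) ≈ 0.9514, P(balanced) ≈ 0.0378, P(conservative) ≈ 0.0108

0.038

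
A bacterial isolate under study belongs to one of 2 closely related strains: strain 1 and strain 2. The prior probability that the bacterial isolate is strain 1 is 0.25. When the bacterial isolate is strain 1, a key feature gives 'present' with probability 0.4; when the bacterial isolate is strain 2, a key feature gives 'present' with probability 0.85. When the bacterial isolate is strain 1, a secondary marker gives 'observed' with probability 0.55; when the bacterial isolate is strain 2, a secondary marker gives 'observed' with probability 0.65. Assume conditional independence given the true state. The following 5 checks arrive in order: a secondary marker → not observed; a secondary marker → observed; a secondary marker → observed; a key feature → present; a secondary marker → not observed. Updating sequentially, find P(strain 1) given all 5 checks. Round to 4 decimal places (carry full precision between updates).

0.1566

After a secondary marker='not observed': P(strain 1) = 0.45·0.2500 / (0.45·0.2500 + 0.35·0.7500) ≈ 0.3000
After a secondary marker='observed': P(strain 1) = 0.55·0.3000 / (0.55·0.3000 + 0.65·0.7000) ≈ 0.2661
After a secondary marker='observed': P(strain 1) = 0.55·0.2661 / (0.55·0.2661 + 0.65·0.7339) ≈ 0.2348
After a key feature='present': P(strain 1) = 0.4·0.2348 / (0.4·0.2348 + 0.85·0.7652) ≈ 0.1262
After a secondary marker='not observed': P(strain 1) = 0.45·0.1262 / (0.45·0.1262 + 0.35·0.8738) ≈ 0.1566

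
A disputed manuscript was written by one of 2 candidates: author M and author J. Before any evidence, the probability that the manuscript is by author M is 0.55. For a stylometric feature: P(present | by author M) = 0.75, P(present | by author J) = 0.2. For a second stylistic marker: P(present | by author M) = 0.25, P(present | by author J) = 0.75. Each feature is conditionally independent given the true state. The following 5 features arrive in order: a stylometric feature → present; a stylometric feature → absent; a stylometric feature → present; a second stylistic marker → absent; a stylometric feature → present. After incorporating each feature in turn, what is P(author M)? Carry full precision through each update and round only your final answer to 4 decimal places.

0.9837

Each posterior becomes the prior for the next update.
After a stylometric feature='present': P(author M) = 0.75·0.5500 / (0.75·0.5500 + 0.2·0.4500) ≈ 0.8209
After a stylometric feature='absent': P(author M) = 0.25·0.8209 / (0.25·0.8209 + 0.8·0.1791) ≈ 0.5889
After a stylometric feature='present': P(author M) = 0.75·0.5889 / (0.75·0.5889 + 0.2·0.4111) ≈ 0.8430
After a second stylistic marker='absent': P(author M) = 0.75·0.8430 / (0.75·0.8430 + 0.25·0.1570) ≈ 0.9416
After a stylometric feature='present': P(author M) = 0.75·0.9416 / (0.75·0.9416 + 0.2·0.0584) ≈ 0.9837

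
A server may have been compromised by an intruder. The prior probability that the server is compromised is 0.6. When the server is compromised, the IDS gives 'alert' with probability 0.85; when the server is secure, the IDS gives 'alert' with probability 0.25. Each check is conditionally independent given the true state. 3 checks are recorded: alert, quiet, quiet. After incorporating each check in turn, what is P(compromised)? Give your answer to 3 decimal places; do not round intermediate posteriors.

Each posterior becomes the prior for the next update.
After 'alert': P(compromised) = 0.85·0.6000 / (0.85·0.6000 + 0.25·0.4000) ≈ 0.8361
After 'quiet': P(compromised) = 0.15·0.8361 / (0.15·0.8361 + 0.75·0.1639) ≈ 0.5050
After 'quiet': P(compromised) = 0.15·0.5050 / (0.15·0.5050 + 0.75·0.4950) ≈ 0.1694

0.169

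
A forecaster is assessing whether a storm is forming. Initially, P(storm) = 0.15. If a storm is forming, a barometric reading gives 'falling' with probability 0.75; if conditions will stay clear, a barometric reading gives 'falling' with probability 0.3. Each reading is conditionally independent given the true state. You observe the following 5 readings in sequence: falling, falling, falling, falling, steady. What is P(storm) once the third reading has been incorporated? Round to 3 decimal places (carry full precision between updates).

After 'falling': P(storm) = 0.75·0.1500 / (0.75·0.1500 + 0.3·0.8500) ≈ 0.3061
After 'falling': P(storm) = 0.75·0.3061 / (0.75·0.3061 + 0.3·0.6939) ≈ 0.5245
After 'falling': P(storm) = 0.75·0.5245 / (0.75·0.5245 + 0.3·0.4755) ≈ 0.7339

0.734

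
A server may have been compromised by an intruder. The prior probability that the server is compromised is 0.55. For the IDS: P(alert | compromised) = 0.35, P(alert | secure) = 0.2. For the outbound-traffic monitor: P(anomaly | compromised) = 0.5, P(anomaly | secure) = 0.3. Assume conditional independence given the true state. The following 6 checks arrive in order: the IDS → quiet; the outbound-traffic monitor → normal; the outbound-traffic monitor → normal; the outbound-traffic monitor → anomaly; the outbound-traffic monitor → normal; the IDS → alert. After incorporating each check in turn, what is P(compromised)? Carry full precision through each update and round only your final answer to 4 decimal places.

After the IDS='quiet': P(compromised) = 0.65·0.5500 / (0.65·0.5500 + 0.8·0.4500) ≈ 0.4983
After the outbound-traffic monitor='normal': P(compromised) = 0.5·0.4983 / (0.5·0.4983 + 0.7·0.5017) ≈ 0.4150
After the outbound-traffic monitor='normal': P(compromised) = 0.5·0.4150 / (0.5·0.4150 + 0.7·0.5850) ≈ 0.3363
After the outbound-traffic monitor='anomaly': P(compromised) = 0.5·0.3363 / (0.5·0.3363 + 0.3·0.6637) ≈ 0.4578
After the outbound-traffic monitor='normal': P(compromised) = 0.5·0.4578 / (0.5·0.4578 + 0.7·0.5422) ≈ 0.3762
After the IDS='alert': P(compromised) = 0.35·0.3762 / (0.35·0.3762 + 0.2·0.6238) ≈ 0.5135

0.5135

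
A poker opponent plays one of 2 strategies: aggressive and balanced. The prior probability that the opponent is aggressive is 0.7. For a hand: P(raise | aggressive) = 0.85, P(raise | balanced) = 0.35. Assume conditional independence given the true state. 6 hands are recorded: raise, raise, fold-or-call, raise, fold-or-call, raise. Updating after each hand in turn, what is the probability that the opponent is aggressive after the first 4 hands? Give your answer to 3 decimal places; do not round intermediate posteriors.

0.885

Apply Bayes' rule sequentially, carrying P(aggressive) forward.
After 'raise': P(aggressive) = 0.85·0.7000 / (0.85·0.7000 + 0.35·0.3000) ≈ 0.8500
After 'raise': P(aggressive) = 0.85·0.8500 / (0.85·0.8500 + 0.35·0.1500) ≈ 0.9323
After 'fold-or-call': P(aggressive) = 0.15·0.9323 / (0.15·0.9323 + 0.65·0.0677) ≈ 0.7605
After 'raise': P(aggressive) = 0.85·0.7605 / (0.85·0.7605 + 0.35·0.2395) ≈ 0.8852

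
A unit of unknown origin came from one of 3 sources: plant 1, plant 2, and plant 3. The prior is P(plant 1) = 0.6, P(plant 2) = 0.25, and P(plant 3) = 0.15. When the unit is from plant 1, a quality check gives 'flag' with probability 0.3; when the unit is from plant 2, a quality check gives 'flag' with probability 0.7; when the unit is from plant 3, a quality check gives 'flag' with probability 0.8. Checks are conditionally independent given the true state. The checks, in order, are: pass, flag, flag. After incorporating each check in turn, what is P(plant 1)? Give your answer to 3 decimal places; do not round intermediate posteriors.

0.403

Apply Bayes' rule sequentially, carrying P(plant 1) forward.
After 'pass': normaliser = 0.7·0.6000 + 0.3·0.2500 + 0.2·0.1500; P(plant 1) ≈ 0.8000, P(plant 2) ≈ 0.1429, P(plant 3) ≈ 0.0571
After 'flag': normaliser = 0.3·0.8000 + 0.7·0.1429 + 0.8·0.0571; P(plant 1) ≈ 0.6222, P(plant 2) ≈ 0.2593, P(plant 3) ≈ 0.1185
After 'flag': normaliser = 0.3·0.6222 + 0.7·0.2593 + 0.8·0.1185; P(plant 1) ≈ 0.4032, P(plant 2) ≈ 0.3920, P(plant 3) ≈ 0.2048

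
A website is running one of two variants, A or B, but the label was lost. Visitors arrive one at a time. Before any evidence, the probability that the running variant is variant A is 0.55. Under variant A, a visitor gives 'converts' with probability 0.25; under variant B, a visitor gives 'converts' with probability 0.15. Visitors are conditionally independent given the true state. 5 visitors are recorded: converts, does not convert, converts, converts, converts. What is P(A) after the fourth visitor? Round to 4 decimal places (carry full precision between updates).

0.8331

After 'converts': P(A) = 0.25·0.5500 / (0.25·0.5500 + 0.15·0.4500) ≈ 0.6707
After 'does not convert': P(A) = 0.75·0.6707 / (0.75·0.6707 + 0.85·0.3293) ≈ 0.6425
After 'converts': P(A) = 0.25·0.6425 / (0.25·0.6425 + 0.15·0.3575) ≈ 0.7497
After 'converts': P(A) = 0.25·0.7497 / (0.25·0.7497 + 0.15·0.2503) ≈ 0.8331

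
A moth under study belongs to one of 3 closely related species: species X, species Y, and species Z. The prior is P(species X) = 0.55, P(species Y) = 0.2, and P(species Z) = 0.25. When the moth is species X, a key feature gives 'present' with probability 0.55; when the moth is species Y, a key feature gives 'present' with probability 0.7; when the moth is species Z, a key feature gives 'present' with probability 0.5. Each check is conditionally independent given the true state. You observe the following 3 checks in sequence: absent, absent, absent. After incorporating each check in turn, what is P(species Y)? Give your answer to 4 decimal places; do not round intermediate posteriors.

Apply Bayes' rule sequentially, carrying P(species Y) forward.
After 'absent': normaliser = 0.45·0.5500 + 0.3·0.2000 + 0.5·0.2500; P(species X) ≈ 0.5723, P(species Y) ≈ 0.1387, P(species Z) ≈ 0.2890
After 'absent': normaliser = 0.45·0.5723 + 0.3·0.1387 + 0.5·0.2890; P(species X) ≈ 0.5805, P(species Y) ≈ 0.0938, P(species Z) ≈ 0.3257
After 'absent': normaliser = 0.45·0.5805 + 0.3·0.0938 + 0.5·0.3257; P(species X) ≈ 0.5776, P(species Y) ≈ 0.0622, P(species Z) ≈ 0.3602

0.0622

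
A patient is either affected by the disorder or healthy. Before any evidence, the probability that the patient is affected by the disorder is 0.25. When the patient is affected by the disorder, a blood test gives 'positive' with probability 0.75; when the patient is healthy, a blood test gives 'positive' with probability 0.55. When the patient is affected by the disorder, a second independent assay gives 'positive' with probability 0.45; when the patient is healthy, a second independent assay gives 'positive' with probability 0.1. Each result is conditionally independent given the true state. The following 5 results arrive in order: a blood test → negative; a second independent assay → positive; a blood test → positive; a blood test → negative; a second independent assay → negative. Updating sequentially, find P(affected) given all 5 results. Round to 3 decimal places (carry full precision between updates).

Each posterior becomes the prior for the next update.
After a blood test='negative': P(affected) = 0.25·0.2500 / (0.25·0.2500 + 0.45·0.7500) ≈ 0.1562
After a second independent assay='positive': P(affected) = 0.45·0.1562 / (0.45·0.1562 + 0.1·0.8438) ≈ 0.4545
After a blood test='positive': P(affected) = 0.75·0.4545 / (0.75·0.4545 + 0.55·0.5455) ≈ 0.5319
After a blood test='negative': P(affected) = 0.25·0.5319 / (0.25·0.5319 + 0.45·0.4681) ≈ 0.3870
After a second independent assay='negative': P(affected) = 0.55·0.3870 / (0.55·0.3870 + 0.9·0.6130) ≈ 0.2784

0.278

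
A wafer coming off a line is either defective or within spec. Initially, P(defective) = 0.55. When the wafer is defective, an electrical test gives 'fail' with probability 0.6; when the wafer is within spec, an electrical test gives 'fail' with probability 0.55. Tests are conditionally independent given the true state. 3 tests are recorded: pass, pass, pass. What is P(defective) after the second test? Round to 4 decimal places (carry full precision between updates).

0.4913

After 'pass': P(defective) = 0.4·0.5500 / (0.4·0.5500 + 0.45·0.4500) ≈ 0.5207
After 'pass': P(defective) = 0.4·0.5207 / (0.4·0.5207 + 0.45·0.4793) ≈ 0.4913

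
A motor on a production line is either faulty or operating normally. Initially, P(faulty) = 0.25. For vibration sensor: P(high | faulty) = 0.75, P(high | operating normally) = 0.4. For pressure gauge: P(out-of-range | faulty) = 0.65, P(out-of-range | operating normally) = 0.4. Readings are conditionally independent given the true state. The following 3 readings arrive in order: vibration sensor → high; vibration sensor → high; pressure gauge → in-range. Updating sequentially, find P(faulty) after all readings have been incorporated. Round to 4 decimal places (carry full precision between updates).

0.4060

After vibration sensor='high': P(faulty) = 0.75·0.2500 / (0.75·0.2500 + 0.4·0.7500) ≈ 0.3846
After vibration sensor='high': P(faulty) = 0.75·0.3846 / (0.75·0.3846 + 0.4·0.6154) ≈ 0.5396
After pressure gauge='in-range': P(faulty) = 0.35·0.5396 / (0.35·0.5396 + 0.6·0.4604) ≈ 0.4060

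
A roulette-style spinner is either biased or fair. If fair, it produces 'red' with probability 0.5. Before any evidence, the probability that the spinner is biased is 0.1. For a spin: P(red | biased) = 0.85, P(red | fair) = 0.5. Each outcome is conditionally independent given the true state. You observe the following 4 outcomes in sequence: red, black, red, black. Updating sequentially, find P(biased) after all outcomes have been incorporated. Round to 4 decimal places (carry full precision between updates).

0.0281

Each posterior becomes the prior for the next update.
After 'red': P(biased) = 0.85·0.1000 / (0.85·0.1000 + 0.5·0.9000) ≈ 0.1589
After 'black': P(biased) = 0.15·0.1589 / (0.15·0.1589 + 0.5·0.8411) ≈ 0.0536
After 'red': P(biased) = 0.85·0.0536 / (0.85·0.0536 + 0.5·0.9464) ≈ 0.0879
After 'black': P(biased) = 0.15·0.0879 / (0.15·0.0879 + 0.5·0.9121) ≈ 0.0281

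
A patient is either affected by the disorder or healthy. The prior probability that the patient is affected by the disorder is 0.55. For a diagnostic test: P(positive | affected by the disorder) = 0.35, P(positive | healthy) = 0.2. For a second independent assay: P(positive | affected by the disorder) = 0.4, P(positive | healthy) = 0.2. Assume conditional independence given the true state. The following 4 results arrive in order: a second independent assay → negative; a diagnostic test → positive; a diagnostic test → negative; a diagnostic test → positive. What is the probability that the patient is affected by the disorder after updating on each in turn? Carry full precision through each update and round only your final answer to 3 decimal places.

After a second independent assay='negative': P(affected) = 0.6·0.5500 / (0.6·0.5500 + 0.8·0.4500) ≈ 0.4783
After a diagnostic test='positive': P(affected) = 0.35·0.4783 / (0.35·0.4783 + 0.2·0.5217) ≈ 0.6160
After a diagnostic test='negative': P(affected) = 0.65·0.6160 / (0.65·0.6160 + 0.8·0.3840) ≈ 0.5659
After a diagnostic test='positive': P(affected) = 0.35·0.5659 / (0.35·0.5659 + 0.2·0.4341) ≈ 0.6952

0.695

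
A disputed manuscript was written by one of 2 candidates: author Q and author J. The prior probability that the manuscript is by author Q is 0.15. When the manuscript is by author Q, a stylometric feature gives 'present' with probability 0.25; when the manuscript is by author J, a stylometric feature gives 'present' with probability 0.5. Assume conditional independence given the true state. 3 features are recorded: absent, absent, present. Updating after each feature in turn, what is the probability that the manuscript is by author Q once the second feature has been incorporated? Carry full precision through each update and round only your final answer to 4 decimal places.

After 'absent': P(author Q) = 0.75·0.1500 / (0.75·0.1500 + 0.5·0.8500) ≈ 0.2093
After 'absent': P(author Q) = 0.75·0.2093 / (0.75·0.2093 + 0.5·0.7907) ≈ 0.2842

0.2842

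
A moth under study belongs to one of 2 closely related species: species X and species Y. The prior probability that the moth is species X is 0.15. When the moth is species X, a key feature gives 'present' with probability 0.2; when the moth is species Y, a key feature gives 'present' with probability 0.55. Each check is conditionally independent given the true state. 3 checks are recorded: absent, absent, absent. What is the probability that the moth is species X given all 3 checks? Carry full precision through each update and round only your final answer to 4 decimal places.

0.4979

Apply Bayes' rule sequentially, carrying P(species X) forward.
After 'absent': P(species X) = 0.8·0.1500 / (0.8·0.1500 + 0.45·0.8500) ≈ 0.2388
After 'absent': P(species X) = 0.8·0.2388 / (0.8·0.2388 + 0.45·0.7612) ≈ 0.3580
After 'absent': P(species X) = 0.8·0.3580 / (0.8·0.3580 + 0.45·0.6420) ≈ 0.4979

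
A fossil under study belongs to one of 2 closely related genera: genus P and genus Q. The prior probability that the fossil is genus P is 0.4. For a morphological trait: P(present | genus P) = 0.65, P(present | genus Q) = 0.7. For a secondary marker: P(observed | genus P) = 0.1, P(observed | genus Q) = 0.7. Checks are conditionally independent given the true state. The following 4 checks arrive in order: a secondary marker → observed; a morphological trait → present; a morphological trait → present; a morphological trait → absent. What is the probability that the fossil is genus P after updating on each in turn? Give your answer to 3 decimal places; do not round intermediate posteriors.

0.087

Each posterior becomes the prior for the next update.
After a secondary marker='observed': P(genus P) = 0.1·0.4000 / (0.1·0.4000 + 0.7·0.6000) ≈ 0.0870
After a morphological trait='present': P(genus P) = 0.65·0.0870 / (0.65·0.0870 + 0.7·0.9130) ≈ 0.0813
After a morphological trait='present': P(genus P) = 0.65·0.0813 / (0.65·0.0813 + 0.7·0.9187) ≈ 0.0759
After a morphological trait='absent': P(genus P) = 0.35·0.0759 / (0.35·0.0759 + 0.3·0.9241) ≈ 0.0874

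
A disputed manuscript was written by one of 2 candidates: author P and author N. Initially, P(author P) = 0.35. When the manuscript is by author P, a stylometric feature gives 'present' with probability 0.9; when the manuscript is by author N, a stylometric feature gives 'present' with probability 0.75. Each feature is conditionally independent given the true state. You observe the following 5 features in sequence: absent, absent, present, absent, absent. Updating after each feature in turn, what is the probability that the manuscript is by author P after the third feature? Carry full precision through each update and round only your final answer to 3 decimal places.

Apply Bayes' rule sequentially, carrying P(author P) forward.
After 'absent': P(author P) = 0.1·0.3500 / (0.1·0.3500 + 0.25·0.6500) ≈ 0.1772
After 'absent': P(author P) = 0.1·0.1772 / (0.1·0.1772 + 0.25·0.8228) ≈ 0.0793
After 'present': P(author P) = 0.9·0.0793 / (0.9·0.0793 + 0.75·0.9207) ≈ 0.0937

0.094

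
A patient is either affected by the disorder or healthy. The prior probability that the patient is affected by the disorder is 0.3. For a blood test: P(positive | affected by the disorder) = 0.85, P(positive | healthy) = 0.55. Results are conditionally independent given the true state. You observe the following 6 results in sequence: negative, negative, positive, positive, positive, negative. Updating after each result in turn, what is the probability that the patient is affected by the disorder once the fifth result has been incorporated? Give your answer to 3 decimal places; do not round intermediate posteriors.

After 'negative': P(affected) = 0.15·0.3000 / (0.15·0.3000 + 0.45·0.7000) ≈ 0.1250
After 'negative': P(affected) = 0.15·0.1250 / (0.15·0.1250 + 0.45·0.8750) ≈ 0.0455
After 'positive': P(affected) = 0.85·0.0455 / (0.85·0.0455 + 0.55·0.9545) ≈ 0.0685
After 'positive': P(affected) = 0.85·0.0685 / (0.85·0.0685 + 0.55·0.9315) ≈ 0.1021
After 'positive': P(affected) = 0.85·0.1021 / (0.85·0.1021 + 0.55·0.8979) ≈ 0.1495

0.149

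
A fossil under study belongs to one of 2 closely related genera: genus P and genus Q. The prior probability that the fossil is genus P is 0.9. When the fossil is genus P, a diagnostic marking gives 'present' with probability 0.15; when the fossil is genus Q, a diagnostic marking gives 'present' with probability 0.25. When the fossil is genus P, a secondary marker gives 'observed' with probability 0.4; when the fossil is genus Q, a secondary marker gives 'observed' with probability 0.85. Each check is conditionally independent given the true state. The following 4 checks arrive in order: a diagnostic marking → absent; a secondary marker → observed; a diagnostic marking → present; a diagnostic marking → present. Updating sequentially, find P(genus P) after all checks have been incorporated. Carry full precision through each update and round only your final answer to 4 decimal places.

0.6334

After a diagnostic marking='absent': P(genus P) = 0.85·0.9000 / (0.85·0.9000 + 0.75·0.1000) ≈ 0.9107
After a secondary marker='observed': P(genus P) = 0.4·0.9107 / (0.4·0.9107 + 0.85·0.0893) ≈ 0.8276
After a diagnostic marking='present': P(genus P) = 0.15·0.8276 / (0.15·0.8276 + 0.25·0.1724) ≈ 0.7423
After a diagnostic marking='present': P(genus P) = 0.15·0.7423 / (0.15·0.7423 + 0.25·0.2577) ≈ 0.6334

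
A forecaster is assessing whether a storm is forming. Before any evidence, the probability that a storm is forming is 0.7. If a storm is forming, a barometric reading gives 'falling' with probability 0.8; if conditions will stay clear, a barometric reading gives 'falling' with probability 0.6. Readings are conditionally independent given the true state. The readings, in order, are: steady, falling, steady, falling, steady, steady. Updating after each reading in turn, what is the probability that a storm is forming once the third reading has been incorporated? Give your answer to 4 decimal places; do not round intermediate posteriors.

0.4375

Apply Bayes' rule sequentially, carrying P(storm) forward.
After 'steady': P(storm) = 0.2·0.7000 / (0.2·0.7000 + 0.4·0.3000) ≈ 0.5385
After 'falling': P(storm) = 0.8·0.5385 / (0.8·0.5385 + 0.6·0.4615) ≈ 0.6087
After 'steady': P(storm) = 0.2·0.6087 / (0.2·0.6087 + 0.4·0.3913) ≈ 0.4375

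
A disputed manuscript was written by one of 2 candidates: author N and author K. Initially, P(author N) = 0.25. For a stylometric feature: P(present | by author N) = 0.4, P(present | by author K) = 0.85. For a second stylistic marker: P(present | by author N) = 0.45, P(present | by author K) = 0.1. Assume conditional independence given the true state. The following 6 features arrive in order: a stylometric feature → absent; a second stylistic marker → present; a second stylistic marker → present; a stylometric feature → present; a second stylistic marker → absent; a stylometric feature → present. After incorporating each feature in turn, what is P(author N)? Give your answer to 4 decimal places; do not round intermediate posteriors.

After a stylometric feature='absent': P(author N) = 0.6·0.2500 / (0.6·0.2500 + 0.15·0.7500) ≈ 0.5714
After a second stylistic marker='present': P(author N) = 0.45·0.5714 / (0.45·0.5714 + 0.1·0.4286) ≈ 0.8571
After a second stylistic marker='present': P(author N) = 0.45·0.8571 / (0.45·0.8571 + 0.1·0.1429) ≈ 0.9643
After a stylometric feature='present': P(author N) = 0.4·0.9643 / (0.4·0.9643 + 0.85·0.0357) ≈ 0.9270
After a second stylistic marker='absent': P(author N) = 0.55·0.9270 / (0.55·0.9270 + 0.9·0.0730) ≈ 0.8859
After a stylometric feature='present': P(author N) = 0.4·0.8859 / (0.4·0.8859 + 0.85·0.1141) ≈ 0.7851

0.7851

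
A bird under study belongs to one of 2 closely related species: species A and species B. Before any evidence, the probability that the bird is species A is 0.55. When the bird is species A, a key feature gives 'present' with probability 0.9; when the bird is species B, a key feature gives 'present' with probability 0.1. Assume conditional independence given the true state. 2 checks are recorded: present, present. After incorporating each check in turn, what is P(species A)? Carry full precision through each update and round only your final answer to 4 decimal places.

After 'present': P(species A) = 0.9·0.5500 / (0.9·0.5500 + 0.1·0.4500) ≈ 0.9167
After 'present': P(species A) = 0.9·0.9167 / (0.9·0.9167 + 0.1·0.0833) ≈ 0.9900

0.9900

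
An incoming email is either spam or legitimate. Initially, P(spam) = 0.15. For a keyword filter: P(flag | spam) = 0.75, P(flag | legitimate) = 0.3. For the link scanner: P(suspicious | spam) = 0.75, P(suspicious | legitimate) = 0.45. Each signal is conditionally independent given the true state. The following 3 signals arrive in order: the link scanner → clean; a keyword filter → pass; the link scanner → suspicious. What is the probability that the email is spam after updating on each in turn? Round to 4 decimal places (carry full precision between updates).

0.0456

After the link scanner='clean': P(spam) = 0.25·0.1500 / (0.25·0.1500 + 0.55·0.8500) ≈ 0.0743
After a keyword filter='pass': P(spam) = 0.25·0.0743 / (0.25·0.0743 + 0.7·0.9257) ≈ 0.0278
After the link scanner='suspicious': P(spam) = 0.75·0.0278 / (0.75·0.0278 + 0.45·0.9722) ≈ 0.0456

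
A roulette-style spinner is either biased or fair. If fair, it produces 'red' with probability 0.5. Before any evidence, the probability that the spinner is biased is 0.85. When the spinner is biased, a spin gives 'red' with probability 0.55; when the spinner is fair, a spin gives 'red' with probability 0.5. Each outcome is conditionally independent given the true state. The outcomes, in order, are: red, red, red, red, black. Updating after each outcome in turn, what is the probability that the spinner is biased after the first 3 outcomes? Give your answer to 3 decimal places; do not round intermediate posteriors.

0.883

Apply Bayes' rule sequentially, carrying P(biased) forward.
After 'red': P(biased) = 0.55·0.8500 / (0.55·0.8500 + 0.5·0.1500) ≈ 0.8618
After 'red': P(biased) = 0.55·0.8618 / (0.55·0.8618 + 0.5·0.1382) ≈ 0.8727
After 'red': P(biased) = 0.55·0.8727 / (0.55·0.8727 + 0.5·0.1273) ≈ 0.8829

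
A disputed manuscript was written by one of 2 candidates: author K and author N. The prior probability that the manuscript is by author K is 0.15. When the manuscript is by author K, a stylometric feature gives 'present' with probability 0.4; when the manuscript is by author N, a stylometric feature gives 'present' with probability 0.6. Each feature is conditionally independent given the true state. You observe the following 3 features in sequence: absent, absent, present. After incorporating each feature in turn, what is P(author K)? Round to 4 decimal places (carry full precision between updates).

After 'absent': P(author K) = 0.6·0.1500 / (0.6·0.1500 + 0.4·0.8500) ≈ 0.2093
After 'absent': P(author K) = 0.6·0.2093 / (0.6·0.2093 + 0.4·0.7907) ≈ 0.2842
After 'present': P(author K) = 0.4·0.2842 / (0.4·0.2842 + 0.6·0.7158) ≈ 0.2093

0.2093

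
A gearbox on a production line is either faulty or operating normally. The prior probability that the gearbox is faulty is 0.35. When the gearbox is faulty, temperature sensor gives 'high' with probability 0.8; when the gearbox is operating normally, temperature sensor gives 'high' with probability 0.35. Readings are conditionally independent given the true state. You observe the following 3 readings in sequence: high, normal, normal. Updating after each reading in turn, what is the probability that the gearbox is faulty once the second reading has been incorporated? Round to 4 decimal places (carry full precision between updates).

0.2747

After 'high': P(faulty) = 0.8·0.3500 / (0.8·0.3500 + 0.35·0.6500) ≈ 0.5517
After 'normal': P(faulty) = 0.2·0.5517 / (0.2·0.5517 + 0.65·0.4483) ≈ 0.2747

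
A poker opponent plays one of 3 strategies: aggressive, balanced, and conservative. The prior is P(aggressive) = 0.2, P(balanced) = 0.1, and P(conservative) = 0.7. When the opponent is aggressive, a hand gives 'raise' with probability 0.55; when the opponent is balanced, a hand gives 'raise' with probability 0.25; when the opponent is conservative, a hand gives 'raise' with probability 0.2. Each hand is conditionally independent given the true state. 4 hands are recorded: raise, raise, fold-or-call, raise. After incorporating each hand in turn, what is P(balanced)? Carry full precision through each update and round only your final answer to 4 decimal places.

0.0568

After 'raise': normaliser = 0.55·0.2000 + 0.25·0.1000 + 0.2·0.7000; P(aggressive) ≈ 0.4000, P(balanced) ≈ 0.0909, P(conservative) ≈ 0.5091
After 'raise': normaliser = 0.55·0.4000 + 0.25·0.0909 + 0.2·0.5091; P(aggressive) ≈ 0.6385, P(balanced) ≈ 0.0660, P(conservative) ≈ 0.2955
After 'fold-or-call': normaliser = 0.45·0.6385 + 0.75·0.0660 + 0.8·0.2955; P(aggressive) ≈ 0.5013, P(balanced) ≈ 0.0863, P(conservative) ≈ 0.4124
After 'raise': normaliser = 0.55·0.5013 + 0.25·0.0863 + 0.2·0.4124; P(aggressive) ≈ 0.7260, P(balanced) ≈ 0.0568, P(conservative) ≈ 0.2172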